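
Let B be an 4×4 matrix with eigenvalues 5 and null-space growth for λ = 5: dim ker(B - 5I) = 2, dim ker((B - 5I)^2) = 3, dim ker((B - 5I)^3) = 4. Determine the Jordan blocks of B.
Jordan blocks: (5, 3), (5, 1)

λ = 5: successive nullity increments [2, 1, 1] count blocks of size ≥ k; block sizes are [3, 1].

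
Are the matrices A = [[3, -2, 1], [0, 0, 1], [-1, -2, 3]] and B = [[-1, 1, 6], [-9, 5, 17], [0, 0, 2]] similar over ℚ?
Yes.

Two matrices over a field are similar if and only if they have the same invariant factors.

Both A and B have characteristic polynomial (x - 2)^3 and minimal polynomial (x - 2)^3. Computing further, both have invariant factors (x - 2)^3. Hence A and B are similar.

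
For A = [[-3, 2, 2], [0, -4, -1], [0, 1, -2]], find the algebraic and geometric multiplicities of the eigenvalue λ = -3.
algebraic multiplicity 3, geometric multiplicity 2

The characteristic polynomial is (x + 3)^3, so the factor x + 3 appears with exponent 3: the algebraic multiplicity is 3.

rank(A + 3I) = 1, so the eigenspace has dimension 3 - 1 = 2: the geometric multiplicity is 2.

Since 2 < 3, A is not diagonalizable.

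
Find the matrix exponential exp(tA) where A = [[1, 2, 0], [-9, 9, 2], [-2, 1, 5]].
A has Jordan form J = [[5, 1, 0], [0, 5, 1], [0, 0, 5]] with A = PJP^{-1}, so e^{tA} = P e^{tJ} P^{-1}.

For a Jordan block J_k(λ), e^{tJ_k(λ)} = e^{λt} · (I + tN + t^2 N^2/2! + ... + t^{k-1} N^{k-1}/(k-1)!) where N is the nilpotent superdiagonal part.

Assembling the blocks and conjugating back gives the entries of e^{tA} as shown above.

e^{tA} = [[(-t^2 - 4*t + 1)*e^{5*t}, 2*t*e^{5*t}, 2*t^2*e^{5*t}], [t*(-2*t - 9)*e^{5*t}, (4*t + 1)*e^{5*t}, 2*t*(2*t + 1)*e^{5*t}], [t*(-t - 4)*e^{5*t}/2, t*e^{5*t}, (t^2 + 1)*e^{5*t}]]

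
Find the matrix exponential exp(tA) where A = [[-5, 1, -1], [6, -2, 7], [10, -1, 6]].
e^{tA} = [[(1 - 2*t)*e^{-3*t}, t*e^{-3*t}, -t*e^{-3*t}], [(-2*t + e^{8*t} - 1)*e^{-3*t}, (t + 1)*e^{-3*t}, (-t + e^{8*t} - 1)*e^{-3*t}], [(2*t + e^{8*t} - 1)*e^{-3*t}, -t*e^{-3*t}, (t + e^{8*t})*e^{-3*t}]]

A has Jordan form J = [[-3, 1, 0], [0, -3, 0], [0, 0, 5]] with A = PJP^{-1}, so e^{tA} = P e^{tJ} P^{-1}.

For a Jordan block J_k(λ), e^{tJ_k(λ)} = e^{λt} · (I + tN + t^2 N^2/2! + ... + t^{k-1} N^{k-1}/(k-1)!) where N is the nilpotent superdiagonal part.

Assembling the blocks and conjugating back gives the entries of e^{tA} as shown above.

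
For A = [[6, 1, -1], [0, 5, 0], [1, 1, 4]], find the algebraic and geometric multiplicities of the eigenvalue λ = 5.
algebraic multiplicity 3, geometric multiplicity 2

The characteristic polynomial is (x - 5)^3, so the factor x - 5 appears with exponent 3: the algebraic multiplicity is 3.

rank(A - 5I) = 1, so the eigenspace has dimension 3 - 1 = 2: the geometric multiplicity is 2.

Since 2 < 3, A is not diagonalizable.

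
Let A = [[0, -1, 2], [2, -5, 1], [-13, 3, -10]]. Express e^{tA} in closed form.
A has Jordan form J = [[-5, 1, 0], [0, -5, 1], [0, 0, -5]] with A = PJP^{-1}, so e^{tA} = P e^{tJ} P^{-1}.

For a Jordan block J_k(λ), e^{tJ_k(λ)} = e^{λt} · (I + tN + t^2 N^2/2! + ... + t^{k-1} N^{k-1}/(k-1)!) where N is the nilpotent superdiagonal part.

Assembling the blocks and conjugating back gives the entries of e^{tA} as shown above.

e^{tA} = [[(-3*t^2 + 10*t + 2)*e^{-5*t}/2, t*(t - 2)*e^{-5*t}/2, t*(4 - t)*e^{-5*t}/2], [t*(4 - 3*t)*e^{-5*t}/2, (t^2 + 2)*e^{-5*t}/2, t*(2 - t)*e^{-5*t}/2], [t*(3*t - 13)*e^{-5*t}, t*(3 - t)*e^{-5*t}, (t^2 - 5*t + 1)*e^{-5*t}]]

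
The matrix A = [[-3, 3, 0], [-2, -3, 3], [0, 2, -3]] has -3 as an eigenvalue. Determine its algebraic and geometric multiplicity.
The characteristic polynomial is (x + 3)^3, so the factor x + 3 appears with exponent 3: the algebraic multiplicity is 3.

rank(A + 3I) = 2, so the eigenspace has dimension 3 - 2 = 1: the geometric multiplicity is 1.

Since 1 < 3, A is not diagonalizable.

algebraic multiplicity 3, geometric multiplicity 1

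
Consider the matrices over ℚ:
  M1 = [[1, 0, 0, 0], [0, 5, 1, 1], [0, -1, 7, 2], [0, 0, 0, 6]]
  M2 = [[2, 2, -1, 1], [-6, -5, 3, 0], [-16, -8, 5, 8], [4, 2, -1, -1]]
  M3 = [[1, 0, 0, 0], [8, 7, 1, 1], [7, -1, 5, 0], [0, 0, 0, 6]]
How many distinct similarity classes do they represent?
2 classes: {M1, M3}, {M2}

Characteristic polynomials: χ_{M1} = (x - 6)^3(x - 1), χ_{M2} = (x - 1)^3(x + 2), χ_{M3} = (x - 6)^3(x - 1).

{M1, M3}: invariant factors (x - 6)^3(x - 1).

{M2}: invariant factors x - 1, (x - 1)^2(x + 2).

Matrices are similar if and only if their invariant-factor lists agree; the partition into similarity classes is {M1, M3}, {M2}.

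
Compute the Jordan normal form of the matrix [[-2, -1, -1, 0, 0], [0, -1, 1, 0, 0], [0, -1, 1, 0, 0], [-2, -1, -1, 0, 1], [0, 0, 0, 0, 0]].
J = [[-2, 0, 0, 0, 0], [0, 0, 1, 0, 0], [0, 0, 0, 0, 0], [0, 0, 0, 0, 1], [0, 0, 0, 0, 0]]

The characteristic polynomial is det(xI - A) = x^4(x + 2), so the eigenvalues are -2 (algebraic multiplicity 1), 0 (algebraic multiplicity 4).

For λ = -2: algebraic multiplicity 1 gives one 1×1 block.

For λ = 0: rank(A) = 3, rank(A^2) = 1. The eigenspace has dimension 5 - 3 = 2, so there are 2 Jordan blocks; the rank sequence gives block sizes [2, 2].

Assembling the blocks gives the Jordan form J above.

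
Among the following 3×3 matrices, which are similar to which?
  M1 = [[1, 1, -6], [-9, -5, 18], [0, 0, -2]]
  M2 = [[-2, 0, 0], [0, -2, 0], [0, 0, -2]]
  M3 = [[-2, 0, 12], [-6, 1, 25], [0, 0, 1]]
Characteristic polynomials: χ_{M1} = (x + 2)^3, χ_{M2} = (x + 2)^3, χ_{M3} = (x - 1)^2(x + 2).

{M1}: invariant factors x + 2, (x + 2)^2.

{M2}: invariant factors x + 2, x + 2, x + 2.

{M3}: invariant factors (x - 1)^2(x + 2).

Matrices are similar if and only if their invariant-factor lists agree; the partition into similarity classes is {M1}, {M2}, {M3}.

3 classes: {M1}, {M2}, {M3}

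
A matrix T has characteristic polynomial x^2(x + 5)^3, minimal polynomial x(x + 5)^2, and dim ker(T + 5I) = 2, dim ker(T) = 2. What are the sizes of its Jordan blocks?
λ = -5: algebraic multiplicity 3 (exponent in χ_T), largest block size 2 (exponent in m_T), 2 blocks (geometric multiplicity). These force block sizes [2, 1].
λ = 0: algebraic multiplicity 2 (exponent in χ_T), largest block size 1 (exponent in m_T), 2 blocks (geometric multiplicity). These force block sizes [1, 1].

Jordan blocks: (-5, 2), (-5, 1), (0, 1), (0, 1)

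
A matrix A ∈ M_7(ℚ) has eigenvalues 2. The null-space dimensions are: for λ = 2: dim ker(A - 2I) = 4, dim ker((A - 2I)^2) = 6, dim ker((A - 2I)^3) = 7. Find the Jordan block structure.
λ = 2: successive nullity increments [4, 2, 1] count blocks of size ≥ k; block sizes are [3, 2, 1, 1].

Jordan blocks: (2, 3), (2, 2), (2, 1), (2, 1)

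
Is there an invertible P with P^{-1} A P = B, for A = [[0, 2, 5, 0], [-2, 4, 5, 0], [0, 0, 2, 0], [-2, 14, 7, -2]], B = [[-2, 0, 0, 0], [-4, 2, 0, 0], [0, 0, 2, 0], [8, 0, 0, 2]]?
Both have characteristic polynomial (x - 2)^3(x + 2), but the minimal polynomial of A is (x - 2)^2(x + 2) while the minimal polynomial of B is (x - 2)(x + 2). The minimal polynomial is a similarity invariant, so A and B are not similar.

No.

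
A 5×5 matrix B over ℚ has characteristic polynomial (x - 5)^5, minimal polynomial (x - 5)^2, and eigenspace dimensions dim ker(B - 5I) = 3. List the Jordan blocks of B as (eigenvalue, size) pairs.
Jordan blocks: (5, 2), (5, 2), (5, 1)

λ = 5: algebraic multiplicity 5 (exponent in χ_B), largest block size 2 (exponent in m_B), 3 blocks (geometric multiplicity). These force block sizes [2, 2, 1].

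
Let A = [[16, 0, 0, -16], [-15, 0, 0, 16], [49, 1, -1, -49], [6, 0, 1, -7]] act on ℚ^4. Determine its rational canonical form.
R = [[0, 0, 0, -16], [1, 0, 0, 32], [0, 1, 0, -24], [0, 0, 1, 8]]

The invariant factors of A (the non-unit diagonal entries of the Smith normal form of xI - A over ℚ[x]) are (x - 2)^4, each dividing the next. The characteristic polynomial is their product, (x - 2)^4.

The rational canonical form is the block-diagonal matrix of companion matrices C(f_i):
R = [[0, 0, 0, -16], [1, 0, 0, 32], [0, 1, 0, -24], [0, 0, 1, 8]].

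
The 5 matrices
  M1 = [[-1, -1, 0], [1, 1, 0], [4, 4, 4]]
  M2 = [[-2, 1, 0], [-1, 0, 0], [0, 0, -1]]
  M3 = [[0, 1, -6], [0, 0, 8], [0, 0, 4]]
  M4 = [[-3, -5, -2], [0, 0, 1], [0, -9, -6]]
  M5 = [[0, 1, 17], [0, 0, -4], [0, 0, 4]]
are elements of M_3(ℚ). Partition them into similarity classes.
Characteristic polynomials: χ_{M1} = x^2(x - 4), χ_{M2} = (x + 1)^3, χ_{M3} = x^2(x - 4), χ_{M4} = (x + 3)^3, χ_{M5} = x^2(x - 4).

{M1, M3, M5}: invariant factors x^2(x - 4).

{M2}: invariant factors x + 1, (x + 1)^2.

{M4}: invariant factors (x + 3)^3.

Matrices are similar if and only if their invariant-factor lists agree; the partition into similarity classes is {M1, M3, M5}, {M2}, {M4}.

3 classes: {M1, M3, M5}, {M2}, {M4}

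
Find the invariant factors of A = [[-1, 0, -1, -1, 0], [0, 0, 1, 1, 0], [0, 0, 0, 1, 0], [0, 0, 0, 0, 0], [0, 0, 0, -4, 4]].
x^3(x - 4)(x + 1)

The Jordan structure of A has elementary divisors (x + 1), x^3, (x - 4). Arranging the block sizes at each eigenvalue in decreasing order and taking row products gives the invariant factors.

Invariant factors (smallest first, each dividing the next): x^3(x - 4)(x + 1).

Check: the last factor x^3(x - 4)(x + 1) is the minimal polynomial, and the product x^3(x - 4)(x + 1) is the characteristic polynomial.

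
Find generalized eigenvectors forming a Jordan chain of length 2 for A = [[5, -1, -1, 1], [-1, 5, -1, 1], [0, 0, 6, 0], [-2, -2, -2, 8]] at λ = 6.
v_1 = [[0, 1, -2, 0]]^T, v_2 = [[1, 1, 0, 2]]^T

We seek v_1 ∈ ker((A - 6I)^2) \ ker(A - 6I), then set v_{i+1} = (A - 6I) v_i.

One such chain is v_1 = [[0, 1, -2, 0]]^T, v_2 = [[1, 1, 0, 2]]^T. Check: (A - 6I) v_2 = [[0, 0, 0, 0]]^T = 0.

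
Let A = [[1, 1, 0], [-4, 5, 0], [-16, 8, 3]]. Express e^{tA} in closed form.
e^{tA} = [[(1 - 2*t)*e^{3*t}, t*e^{3*t}, 0], [-4*t*e^{3*t}, (2*t + 1)*e^{3*t}, 0], [-16*t*e^{3*t}, 8*t*e^{3*t}, e^{3*t}]]

A has Jordan form J = [[3, 1, 0], [0, 3, 0], [0, 0, 3]] with A = PJP^{-1}, so e^{tA} = P e^{tJ} P^{-1}.

For a Jordan block J_k(λ), e^{tJ_k(λ)} = e^{λt} · (I + tN + t^2 N^2/2! + ... + t^{k-1} N^{k-1}/(k-1)!) where N is the nilpotent superdiagonal part.

Assembling the blocks and conjugating back gives the entries of e^{tA} as shown above.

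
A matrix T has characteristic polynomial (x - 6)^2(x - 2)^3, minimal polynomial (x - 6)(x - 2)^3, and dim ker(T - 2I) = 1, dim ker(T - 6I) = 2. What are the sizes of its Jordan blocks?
λ = 2: algebraic multiplicity 3 (exponent in χ_T), largest block size 3 (exponent in m_T), 1 block (geometric multiplicity). This forces block sizes [3].
λ = 6: algebraic multiplicity 2 (exponent in χ_T), largest block size 1 (exponent in m_T), 2 blocks (geometric multiplicity). These force block sizes [1, 1].

Jordan blocks: (2, 3), (6, 1), (6, 1)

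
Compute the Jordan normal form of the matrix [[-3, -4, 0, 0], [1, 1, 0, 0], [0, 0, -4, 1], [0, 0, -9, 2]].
J = [[-1, 1, 0, 0], [0, -1, 0, 0], [0, 0, -1, 1], [0, 0, 0, -1]]

The characteristic polynomial is det(xI - A) = (x + 1)^4, so the eigenvalues are -1 (algebraic multiplicity 4).

For λ = -1: rank(A + I) = 2, rank((A + I)^2) = 0. The eigenspace has dimension 4 - 2 = 2, so there are 2 Jordan blocks; the rank sequence gives block sizes [2, 2].

Assembling the blocks gives the Jordan form J above.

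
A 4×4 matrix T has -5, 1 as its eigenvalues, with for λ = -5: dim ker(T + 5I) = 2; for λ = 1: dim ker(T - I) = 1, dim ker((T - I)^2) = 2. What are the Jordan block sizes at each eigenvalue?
λ = -5: successive nullity increments [2] count blocks of size ≥ k; block sizes are [1, 1].
λ = 1: successive nullity increments [1, 1] count blocks of size ≥ k; block sizes are [2].

Jordan blocks: (-5, 1), (-5, 1), (1, 2)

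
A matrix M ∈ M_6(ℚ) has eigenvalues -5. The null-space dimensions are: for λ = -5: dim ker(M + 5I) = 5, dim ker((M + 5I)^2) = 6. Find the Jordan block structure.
λ = -5: successive nullity increments [5, 1] count blocks of size ≥ k; block sizes are [2, 1, 1, 1, 1].

Jordan blocks: (-5, 2), (-5, 1), (-5, 1), (-5, 1), (-5, 1)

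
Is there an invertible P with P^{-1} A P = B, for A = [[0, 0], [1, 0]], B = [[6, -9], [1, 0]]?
No.

trace(A) = 0 but trace(B) = 6. The trace is a similarity invariant, so A and B are not similar.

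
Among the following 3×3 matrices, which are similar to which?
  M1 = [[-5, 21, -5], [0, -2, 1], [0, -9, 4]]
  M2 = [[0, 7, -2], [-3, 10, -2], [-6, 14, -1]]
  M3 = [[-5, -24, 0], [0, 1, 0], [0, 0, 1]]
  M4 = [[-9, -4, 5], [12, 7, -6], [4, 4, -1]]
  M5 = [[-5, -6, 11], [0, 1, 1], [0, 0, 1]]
3 classes: {M1, M4, M5}, {M2}, {M3}

Characteristic polynomials: χ_{M1} = (x - 1)^2(x + 5), χ_{M2} = (x - 3)^3, χ_{M3} = (x - 1)^2(x + 5), χ_{M4} = (x - 1)^2(x + 5), χ_{M5} = (x - 1)^2(x + 5).

{M1, M4, M5}: invariant factors (x - 1)^2(x + 5).

{M2}: invariant factors x - 3, (x - 3)^2.

{M3}: invariant factors x - 1, (x - 1)(x + 5).

Matrices are similar if and only if their invariant-factor lists agree; the partition into similarity classes is {M1, M4, M5}, {M2}, {M3}.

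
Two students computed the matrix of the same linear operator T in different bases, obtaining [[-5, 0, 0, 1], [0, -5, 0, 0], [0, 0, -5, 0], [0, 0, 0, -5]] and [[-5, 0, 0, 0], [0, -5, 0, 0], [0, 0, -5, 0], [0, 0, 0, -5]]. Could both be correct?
No.

Both have characteristic polynomial (x + 5)^4, but the minimal polynomial of A is (x + 5)^2 while the minimal polynomial of B is x + 5. The minimal polynomial is a similarity invariant, so A and B are not similar.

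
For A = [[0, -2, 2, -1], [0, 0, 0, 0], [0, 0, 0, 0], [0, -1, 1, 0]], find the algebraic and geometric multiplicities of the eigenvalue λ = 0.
algebraic multiplicity 4, geometric multiplicity 2

The characteristic polynomial is x^4, so the factor x appears with exponent 4: the algebraic multiplicity is 4.

rank(A) = 2, so the eigenspace has dimension 4 - 2 = 2: the geometric multiplicity is 2.

Since 2 < 4, A is not diagonalizable.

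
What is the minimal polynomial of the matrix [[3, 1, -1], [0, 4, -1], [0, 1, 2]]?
The characteristic polynomial factors as (x - 3)^3. The minimal polynomial is ∏(x - λ)^{k_λ} where k_λ is the size of the largest Jordan block at λ.

For λ = 3: rank(A - 3I) = 1, and the largest Jordan block has size 2 (the smallest k with rank((A - 3I)^k) = rank((A - 3I)^(k+1))).

So m_A(x) = (x - 3)^2.

m_A(x) = (x - 3)^2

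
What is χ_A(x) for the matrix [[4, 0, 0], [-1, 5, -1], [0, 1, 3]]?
χ_A(x) = (x - 4)^3

xI - A = [[x - 4, 0, 0], [1, x - 5, 1], [0, -1, x - 3]].

Expanding det(xI - A) along the first row:
det(xI - A) = + (x - 4)·det([[x - 5, 1], [-1, x - 3]]) - (0)·det([[1, 1], [0, x - 3]]) + (0)·det([[1, x - 5], [0, -1]]).

Evaluating gives χ_A(x) = x^3 - 12x^2 + 48x - 64 = (x - 4)^3.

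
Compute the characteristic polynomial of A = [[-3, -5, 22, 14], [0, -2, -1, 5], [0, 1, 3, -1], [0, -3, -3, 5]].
xI - A = [[x + 3, 5, -22, -14], [0, x + 2, 1, -5], [0, -1, x - 3, 1], [0, 3, 3, x - 5]].

Expanding det(xI - A) along the first row:
det(xI - A) = + (x + 3)·det([[x + 2, 1, -5], [-1, x - 3, 1], [3, 3, x - 5]]) - (5)·det([[0, 1, -5], [0, x - 3, 1], [0, 3, x - 5]]) + (-22)·det([[0, x + 2, -5], [0, -1, 1], [0, 3, x - 5]]) - (-14)·det([[0, x + 2, 1], [0, -1, x - 3], [0, 3, 3]]).

Evaluating gives χ_A(x) = x^4 - 3x^3 - 6x^2 + 28x - 24 = (x - 2)^3(x + 3).

χ_A(x) = (x - 2)^3(x + 3)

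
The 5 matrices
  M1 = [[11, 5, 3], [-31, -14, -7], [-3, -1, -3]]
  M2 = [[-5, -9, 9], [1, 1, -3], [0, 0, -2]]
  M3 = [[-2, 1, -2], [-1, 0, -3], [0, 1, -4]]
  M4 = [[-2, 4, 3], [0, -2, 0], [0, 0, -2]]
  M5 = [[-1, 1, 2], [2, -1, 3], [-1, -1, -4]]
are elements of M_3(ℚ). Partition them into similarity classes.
2 classes: {M1, M3, M5}, {M2, M4}

Characteristic polynomials: χ_{M1} = (x + 2)^3, χ_{M2} = (x + 2)^3, χ_{M3} = (x + 2)^3, χ_{M4} = (x + 2)^3, χ_{M5} = (x + 2)^3.

{M1, M3, M5}: invariant factors (x + 2)^3.

{M2, M4}: invariant factors x + 2, (x + 2)^2.

Matrices are similar if and only if their invariant-factor lists agree; the partition into similarity classes is {M1, M3, M5}, {M2, M4}.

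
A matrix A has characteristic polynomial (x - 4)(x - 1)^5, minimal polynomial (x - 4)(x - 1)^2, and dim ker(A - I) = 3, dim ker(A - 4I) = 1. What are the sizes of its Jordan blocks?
Jordan blocks: (1, 2), (1, 2), (1, 1), (4, 1)

λ = 1: algebraic multiplicity 5 (exponent in χ_A), largest block size 2 (exponent in m_A), 3 blocks (geometric multiplicity). These force block sizes [2, 2, 1].
λ = 4: algebraic multiplicity 1 (exponent in χ_A), largest block size 1 (exponent in m_A), 1 block (geometric multiplicity). This forces block sizes [1].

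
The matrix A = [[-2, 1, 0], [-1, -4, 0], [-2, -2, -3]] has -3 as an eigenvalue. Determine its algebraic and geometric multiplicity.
algebraic multiplicity 3, geometric multiplicity 2

The characteristic polynomial is (x + 3)^3, so the factor x + 3 appears with exponent 3: the algebraic multiplicity is 3.

rank(A + 3I) = 1, so the eigenspace has dimension 3 - 1 = 2: the geometric multiplicity is 2.

Since 2 < 3, A is not diagonalizable.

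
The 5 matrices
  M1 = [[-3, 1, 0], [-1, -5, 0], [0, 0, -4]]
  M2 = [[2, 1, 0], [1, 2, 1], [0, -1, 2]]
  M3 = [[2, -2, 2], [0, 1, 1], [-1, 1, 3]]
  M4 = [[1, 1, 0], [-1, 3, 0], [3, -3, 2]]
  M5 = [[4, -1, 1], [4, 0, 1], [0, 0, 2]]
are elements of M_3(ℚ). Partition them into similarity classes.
Characteristic polynomials: χ_{M1} = (x + 4)^3, χ_{M2} = (x - 2)^3, χ_{M3} = (x - 2)^3, χ_{M4} = (x - 2)^3, χ_{M5} = (x - 2)^3.

{M1}: invariant factors x + 4, (x + 4)^2.

{M2, M3, M5}: invariant factors (x - 2)^3.

{M4}: invariant factors x - 2, (x - 2)^2.

Matrices are similar if and only if their invariant-factor lists agree; the partition into similarity classes is {M1}, {M2, M3, M5}, {M4}.

3 classes: {M1}, {M2, M3, M5}, {M4}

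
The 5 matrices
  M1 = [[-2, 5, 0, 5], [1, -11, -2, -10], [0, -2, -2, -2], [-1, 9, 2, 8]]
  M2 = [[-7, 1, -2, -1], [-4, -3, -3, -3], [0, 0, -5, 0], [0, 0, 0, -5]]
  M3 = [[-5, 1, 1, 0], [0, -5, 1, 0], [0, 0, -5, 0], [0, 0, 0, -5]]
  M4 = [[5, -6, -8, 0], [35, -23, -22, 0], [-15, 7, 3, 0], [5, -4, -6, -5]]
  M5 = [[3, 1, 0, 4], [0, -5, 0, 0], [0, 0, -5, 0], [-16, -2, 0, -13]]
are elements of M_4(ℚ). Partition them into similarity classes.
Characteristic polynomials: χ_{M1} = (x + 1)(x + 2)^3, χ_{M2} = (x + 5)^4, χ_{M3} = (x + 5)^4, χ_{M4} = (x + 5)^4, χ_{M5} = (x + 5)^4.

{M1}: invariant factors x + 2, (x + 1)(x + 2)^2.

{M2, M3, M4}: invariant factors x + 5, (x + 5)^3.

{M5}: invariant factors x + 5, x + 5, (x + 5)^2.

Matrices are similar if and only if their invariant-factor lists agree; the partition into similarity classes is {M1}, {M2, M3, M4}, {M5}.

3 classes: {M1}, {M2, M3, M4}, {M5}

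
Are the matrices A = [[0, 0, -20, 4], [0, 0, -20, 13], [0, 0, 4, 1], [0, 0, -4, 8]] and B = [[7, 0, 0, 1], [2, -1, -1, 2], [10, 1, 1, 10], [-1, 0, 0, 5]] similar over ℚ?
Both have characteristic polynomial x^2(x - 6)^2, but the minimal polynomial of A is x(x - 6)^2 while the minimal polynomial of B is x^2(x - 6)^2. The minimal polynomial is a similarity invariant, so A and B are not similar.

No.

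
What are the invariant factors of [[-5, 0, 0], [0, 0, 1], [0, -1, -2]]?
(x + 1)^2(x + 5)

The Jordan structure of A has elementary divisors (x + 5), (x + 1)^2. Arranging the block sizes at each eigenvalue in decreasing order and taking row products gives the invariant factors.

Invariant factors (smallest first, each dividing the next): (x + 1)^2(x + 5).

Check: the last factor (x + 1)^2(x + 5) is the minimal polynomial, and the product (x + 1)^2(x + 5) is the characteristic polynomial.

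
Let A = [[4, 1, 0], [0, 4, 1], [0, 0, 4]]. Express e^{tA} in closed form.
A has Jordan form J = [[4, 1, 0], [0, 4, 1], [0, 0, 4]] with A = PJP^{-1}, so e^{tA} = P e^{tJ} P^{-1}.

For a Jordan block J_k(λ), e^{tJ_k(λ)} = e^{λt} · (I + tN + t^2 N^2/2! + ... + t^{k-1} N^{k-1}/(k-1)!) where N is the nilpotent superdiagonal part.

Assembling the blocks and conjugating back gives the entries of e^{tA} as shown above.

e^{tA} = [[e^{4*t}, t*e^{4*t}, t^2*e^{4*t}/2], [0, e^{4*t}, t*e^{4*t}], [0, 0, e^{4*t}]]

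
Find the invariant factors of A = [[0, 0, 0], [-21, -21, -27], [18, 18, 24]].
x(x - 6)(x + 3)

The Jordan structure of A has elementary divisors (x + 3), x, (x - 6). Arranging the block sizes at each eigenvalue in decreasing order and taking row products gives the invariant factors.

Invariant factors (smallest first, each dividing the next): x(x - 6)(x + 3).

Check: the last factor x(x - 6)(x + 3) is the minimal polynomial, and the product x(x - 6)(x + 3) is the characteristic polynomial.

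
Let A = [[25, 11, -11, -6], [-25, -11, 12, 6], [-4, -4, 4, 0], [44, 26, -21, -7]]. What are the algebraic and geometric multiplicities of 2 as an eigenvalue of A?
The characteristic polynomial is (x - 5)(x - 2)^3, so the factor x - 2 appears with exponent 3: the algebraic multiplicity is 3.

rank(A - 2I) = 3, so the eigenspace has dimension 4 - 3 = 1: the geometric multiplicity is 1.

Since 1 < 3, A is not diagonalizable.

algebraic multiplicity 3, geometric multiplicity 1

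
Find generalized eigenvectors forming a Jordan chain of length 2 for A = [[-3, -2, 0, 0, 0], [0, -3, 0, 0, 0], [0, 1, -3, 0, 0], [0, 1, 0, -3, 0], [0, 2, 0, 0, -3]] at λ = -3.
v_1 = [[0, 1, 0, 0, 0]]^T, v_2 = [[-2, 0, 1, 1, 2]]^T

We seek v_1 ∈ ker((A + 3I)^2) \ ker(A + 3I), then set v_{i+1} = (A + 3I) v_i.

One such chain is v_1 = [[0, 1, 0, 0, 0]]^T, v_2 = [[-2, 0, 1, 1, 2]]^T. Check: (A + 3I) v_2 = [[0, 0, 0, 0, 0]]^T = 0.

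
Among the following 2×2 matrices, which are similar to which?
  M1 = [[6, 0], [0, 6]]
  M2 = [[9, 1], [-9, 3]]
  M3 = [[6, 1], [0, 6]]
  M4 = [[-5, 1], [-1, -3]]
Characteristic polynomials: χ_{M1} = (x - 6)^2, χ_{M2} = (x - 6)^2, χ_{M3} = (x - 6)^2, χ_{M4} = (x + 4)^2.

{M1}: invariant factors x - 6, x - 6.

{M2, M3}: invariant factors (x - 6)^2.

{M4}: invariant factors (x + 4)^2.

Matrices are similar if and only if their invariant-factor lists agree; the partition into similarity classes is {M1}, {M2, M3}, {M4}.

3 classes: {M1}, {M2, M3}, {M4}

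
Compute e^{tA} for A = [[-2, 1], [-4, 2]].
A has Jordan form J = [[0, 1], [0, 0]] with A = PJP^{-1}, so e^{tA} = P e^{tJ} P^{-1}.

For a Jordan block J_k(λ), e^{tJ_k(λ)} = e^{λt} · (I + tN + t^2 N^2/2! + ... + t^{k-1} N^{k-1}/(k-1)!) where N is the nilpotent superdiagonal part.

Assembling the blocks and conjugating back gives the entries of e^{tA} as shown above.

e^{tA} = [[1 - 2*t, t], [-4*t, 2*t + 1]]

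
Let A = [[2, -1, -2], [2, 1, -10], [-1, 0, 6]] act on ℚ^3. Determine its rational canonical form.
The invariant factors of A (the non-unit diagonal entries of the Smith normal form of xI - A over ℚ[x]) are (x - 6)(x - 2)(x - 1), each dividing the next. The characteristic polynomial is their product, (x - 6)(x - 2)(x - 1).

The rational canonical form is the block-diagonal matrix of companion matrices C(f_i):
R = [[0, 0, 12], [1, 0, -20], [0, 1, 9]].

R = [[0, 0, 12], [1, 0, -20], [0, 1, 9]]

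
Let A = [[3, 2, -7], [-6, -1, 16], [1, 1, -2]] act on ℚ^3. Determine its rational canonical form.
The invariant factors of A (the non-unit diagonal entries of the Smith normal form of xI - A over ℚ[x]) are x^3 - 4x - 1, each dividing the next. The characteristic polynomial is their product, x^3 - 4x - 1.

The rational canonical form is the block-diagonal matrix of companion matrices C(f_i):
R = [[0, 0, 1], [1, 0, 4], [0, 1, 0]].

Note the characteristic polynomial does not split into linear factors over ℚ, so A has no Jordan form over ℚ; the rational canonical form exists over any field.

R = [[0, 0, 1], [1, 0, 4], [0, 1, 0]]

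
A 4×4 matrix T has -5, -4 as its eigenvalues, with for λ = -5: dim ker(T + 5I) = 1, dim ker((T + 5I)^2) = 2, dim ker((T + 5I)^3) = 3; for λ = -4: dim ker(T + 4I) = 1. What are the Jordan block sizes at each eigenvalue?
Jordan blocks: (-5, 3), (-4, 1)

λ = -5: successive nullity increments [1, 1, 1] count blocks of size ≥ k; block sizes are [3].
λ = -4: successive nullity increments [1] count blocks of size ≥ k; block sizes are [1].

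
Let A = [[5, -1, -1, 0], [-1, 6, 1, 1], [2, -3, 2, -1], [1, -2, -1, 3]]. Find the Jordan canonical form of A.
J = [[4, 1, 0, 0], [0, 4, 0, 0], [0, 0, 4, 1], [0, 0, 0, 4]]

The characteristic polynomial is det(xI - A) = (x - 4)^4, so the eigenvalues are 4 (algebraic multiplicity 4).

For λ = 4: rank(A - 4I) = 2, rank((A - 4I)^2) = 0. The eigenspace has dimension 4 - 2 = 2, so there are 2 Jordan blocks; the rank sequence gives block sizes [2, 2].

Assembling the blocks gives the Jordan form J above.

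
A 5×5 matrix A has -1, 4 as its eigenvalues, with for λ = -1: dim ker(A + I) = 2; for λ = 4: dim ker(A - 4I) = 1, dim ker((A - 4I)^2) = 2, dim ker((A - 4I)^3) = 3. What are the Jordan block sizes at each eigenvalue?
λ = -1: successive nullity increments [2] count blocks of size ≥ k; block sizes are [1, 1].
λ = 4: successive nullity increments [1, 1, 1] count blocks of size ≥ k; block sizes are [3].

Jordan blocks: (-1, 1), (-1, 1), (4, 3)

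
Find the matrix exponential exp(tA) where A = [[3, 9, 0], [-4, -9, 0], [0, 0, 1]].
e^{tA} = [[(6*t + 1)*e^{-3*t}, 9*t*e^{-3*t}, 0], [-4*t*e^{-3*t}, (1 - 6*t)*e^{-3*t}, 0], [0, 0, e^{t}]]

A has Jordan form J = [[-3, 1, 0], [0, -3, 0], [0, 0, 1]] with A = PJP^{-1}, so e^{tA} = P e^{tJ} P^{-1}.

For a Jordan block J_k(λ), e^{tJ_k(λ)} = e^{λt} · (I + tN + t^2 N^2/2! + ... + t^{k-1} N^{k-1}/(k-1)!) where N is the nilpotent superdiagonal part.

Assembling the blocks and conjugating back gives the entries of e^{tA} as shown above.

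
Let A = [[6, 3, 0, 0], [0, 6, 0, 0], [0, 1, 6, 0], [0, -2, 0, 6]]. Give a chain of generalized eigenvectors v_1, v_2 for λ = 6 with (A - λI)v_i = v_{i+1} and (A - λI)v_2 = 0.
We seek v_1 ∈ ker((A - 6I)^2) \ ker(A - 6I), then set v_{i+1} = (A - 6I) v_i.

One such chain is v_1 = [[0, 1, 0, 0]]^T, v_2 = [[3, 0, 1, -2]]^T. Check: (A - 6I) v_2 = [[0, 0, 0, 0]]^T = 0.

v_1 = [[0, 1, 0, 0]]^T, v_2 = [[3, 0, 1, -2]]^T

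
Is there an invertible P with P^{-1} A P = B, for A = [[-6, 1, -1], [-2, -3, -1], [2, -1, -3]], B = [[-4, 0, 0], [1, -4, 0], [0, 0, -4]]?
Two matrices over a field are similar if and only if they have the same invariant factors.

Both A and B have characteristic polynomial (x + 4)^3 and minimal polynomial (x + 4)^2. Computing further, both have invariant factors x + 4, (x + 4)^2. Hence A and B are similar.

Yes.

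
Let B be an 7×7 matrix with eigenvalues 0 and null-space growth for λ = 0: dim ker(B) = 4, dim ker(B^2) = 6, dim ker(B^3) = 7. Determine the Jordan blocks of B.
λ = 0: successive nullity increments [4, 2, 1] count blocks of size ≥ k; block sizes are [3, 2, 1, 1].

Jordan blocks: (0, 3), (0, 2), (0, 1), (0, 1)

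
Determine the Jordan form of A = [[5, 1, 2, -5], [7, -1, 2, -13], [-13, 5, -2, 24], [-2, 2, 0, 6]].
J = [[2, 1, 0, 0], [0, 2, 0, 0], [0, 0, 2, 1], [0, 0, 0, 2]]

The characteristic polynomial is det(xI - A) = (x - 2)^4, so the eigenvalues are 2 (algebraic multiplicity 4).

For λ = 2: rank(A - 2I) = 2, rank((A - 2I)^2) = 0. The eigenspace has dimension 4 - 2 = 2, so there are 2 Jordan blocks; the rank sequence gives block sizes [2, 2].

Assembling the blocks gives the Jordan form J above.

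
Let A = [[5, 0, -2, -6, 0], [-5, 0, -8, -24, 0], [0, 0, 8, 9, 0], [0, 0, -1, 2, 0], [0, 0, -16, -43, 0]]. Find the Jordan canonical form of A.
The characteristic polynomial is det(xI - A) = x^2(x - 5)^3, so the eigenvalues are 0 (algebraic multiplicity 2), 5 (algebraic multiplicity 3).

For λ = 0: rank(A) = 3. The eigenspace has dimension 5 - 3 = 2, so there are 2 Jordan blocks; the rank sequence gives block sizes [1, 1].

For λ = 5: rank(A - 5I) = 3, rank((A - 5I)^2) = 2. The eigenspace has dimension 5 - 3 = 2, so there are 2 Jordan blocks; the rank sequence gives block sizes [2, 1].

Assembling the blocks gives the Jordan form J above.

J = [[0, 0, 0, 0, 0], [0, 0, 0, 0, 0], [0, 0, 5, 1, 0], [0, 0, 0, 5, 0], [0, 0, 0, 0, 5]]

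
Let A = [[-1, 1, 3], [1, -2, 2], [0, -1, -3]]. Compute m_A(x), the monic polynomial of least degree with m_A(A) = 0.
m_A(x) = (x + 2)^3

The characteristic polynomial factors as (x + 2)^3. The minimal polynomial is ∏(x - λ)^{k_λ} where k_λ is the size of the largest Jordan block at λ.

For λ = -2: rank(A + 2I) = 2, and the largest Jordan block has size 3 (the smallest k with rank((A + 2I)^k) = rank((A + 2I)^(k+1))).

So m_A(x) = (x + 2)^3.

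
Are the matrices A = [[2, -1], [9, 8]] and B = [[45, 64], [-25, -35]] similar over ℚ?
Yes.

Two matrices over a field are similar if and only if they have the same invariant factors.

Both A and B have characteristic polynomial (x - 5)^2 and minimal polynomial (x - 5)^2. Computing further, both have invariant factors (x - 5)^2. Hence A and B are similar.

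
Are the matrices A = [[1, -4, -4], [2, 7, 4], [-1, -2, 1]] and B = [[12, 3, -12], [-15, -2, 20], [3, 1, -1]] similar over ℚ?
Yes.

Two matrices over a field are similar if and only if they have the same invariant factors.

Both A and B have characteristic polynomial (x - 3)^3 and minimal polynomial (x - 3)^2. Computing further, both have invariant factors x - 3, (x - 3)^2. Hence A and B are similar.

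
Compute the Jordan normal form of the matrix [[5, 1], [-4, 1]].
J = [[3, 1], [0, 3]]

The characteristic polynomial is det(xI - A) = (x - 3)^2, so the eigenvalues are 3 (algebraic multiplicity 2).

For λ = 3: rank(A - 3I) = 1, rank((A - 3I)^2) = 0. The eigenspace has dimension 2 - 1 = 1, so there is 1 Jordan block; the rank sequence gives block sizes [2].

Assembling the blocks gives the Jordan form J above.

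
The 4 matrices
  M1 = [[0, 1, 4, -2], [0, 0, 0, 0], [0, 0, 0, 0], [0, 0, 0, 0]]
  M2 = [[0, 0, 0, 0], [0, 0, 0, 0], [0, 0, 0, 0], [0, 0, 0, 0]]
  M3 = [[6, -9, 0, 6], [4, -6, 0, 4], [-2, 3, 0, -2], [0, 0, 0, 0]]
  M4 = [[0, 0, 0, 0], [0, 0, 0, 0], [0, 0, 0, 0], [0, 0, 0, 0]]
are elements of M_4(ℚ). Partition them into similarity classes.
Characteristic polynomials: χ_{M1} = x^4, χ_{M2} = x^4, χ_{M3} = x^4, χ_{M4} = x^4.

{M1, M3}: invariant factors x, x, x^2.

{M2, M4}: invariant factors x, x, x, x.

Matrices are similar if and only if their invariant-factor lists agree; the partition into similarity classes is {M1, M3}, {M2, M4}.

2 classes: {M1, M3}, {M2, M4}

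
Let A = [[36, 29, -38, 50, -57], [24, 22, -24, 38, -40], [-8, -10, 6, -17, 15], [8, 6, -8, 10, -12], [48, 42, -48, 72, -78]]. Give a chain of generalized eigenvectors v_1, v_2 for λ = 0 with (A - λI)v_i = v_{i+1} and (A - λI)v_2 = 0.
v_1 = [[5, 2, 0, 1, 5]]^T, v_2 = [[3, 2, -2, 2, 6]]^T

We seek v_1 ∈ ker(A^2) \ ker(A), then set v_{i+1} = A v_i.

One such chain is v_1 = [[5, 2, 0, 1, 5]]^T, v_2 = [[3, 2, -2, 2, 6]]^T. Check: A v_2 = [[0, 0, 0, 0, 0]]^T = 0.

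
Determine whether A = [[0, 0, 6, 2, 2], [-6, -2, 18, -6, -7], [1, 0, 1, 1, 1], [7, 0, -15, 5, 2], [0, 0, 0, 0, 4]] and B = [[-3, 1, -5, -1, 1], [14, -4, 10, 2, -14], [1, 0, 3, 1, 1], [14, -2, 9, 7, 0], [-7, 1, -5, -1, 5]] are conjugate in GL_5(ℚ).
Both have characteristic polynomial (x - 4)^3(x + 2)^2, but the minimal polynomial of A is (x - 4)^3(x + 2) while the minimal polynomial of B is (x - 4)^3(x + 2)^2. The minimal polynomial is a similarity invariant, so A and B are not similar.

No.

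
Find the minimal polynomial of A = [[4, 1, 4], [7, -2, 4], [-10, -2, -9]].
The characteristic polynomial factors as (x + 1)(x + 3)^2. The minimal polynomial is ∏(x - λ)^{k_λ} where k_λ is the size of the largest Jordan block at λ.

For λ = -3: rank(A + 3I) = 2, and the largest Jordan block has size 2 (the smallest k with rank((A + 3I)^k) = rank((A + 3I)^(k+1))).
For λ = -1: rank(A + I) = 2, and the largest Jordan block has size 1 (the smallest k with rank((A + I)^k) = rank((A + I)^(k+1))).

So m_A(x) = (x + 1)(x + 3)^2.

m_A(x) = (x + 1)(x + 3)^2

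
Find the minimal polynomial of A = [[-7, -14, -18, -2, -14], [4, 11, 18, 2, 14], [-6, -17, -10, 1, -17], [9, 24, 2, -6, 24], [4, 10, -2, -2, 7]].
m_A(x) = (x - 5)(x + 2)^2(x + 3)

The characteristic polynomial factors as (x - 5)(x + 2)^2(x + 3)^2. The minimal polynomial is ∏(x - λ)^{k_λ} where k_λ is the size of the largest Jordan block at λ.

For λ = -3: rank(A + 3I) = 3, and the largest Jordan block has size 1 (the smallest k with rank((A + 3I)^k) = rank((A + 3I)^(k+1))).
For λ = -2: rank(A + 2I) = 4, and the largest Jordan block has size 2 (the smallest k with rank((A + 2I)^k) = rank((A + 2I)^(k+1))).
For λ = 5: rank(A - 5I) = 4, and the largest Jordan block has size 1 (the smallest k with rank((A - 5I)^k) = rank((A - 5I)^(k+1))).

So m_A(x) = (x - 5)(x + 2)^2(x + 3).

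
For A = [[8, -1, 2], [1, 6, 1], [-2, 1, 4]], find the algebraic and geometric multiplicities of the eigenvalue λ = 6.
The characteristic polynomial is (x - 6)^3, so the factor x - 6 appears with exponent 3: the algebraic multiplicity is 3.

rank(A - 6I) = 2, so the eigenspace has dimension 3 - 2 = 1: the geometric multiplicity is 1.

Since 1 < 3, A is not diagonalizable.

algebraic multiplicity 3, geometric multiplicity 1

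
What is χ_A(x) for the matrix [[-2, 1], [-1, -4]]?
χ_A(x) = (x + 3)^2

xI - A = [[x + 2, -1], [1, x + 4]].

Expanding det(xI - A) along the first row:
det(xI - A) = + (x + 2)·det([[x + 4]]) - (-1)·det([[1]]).

Evaluating gives χ_A(x) = x^2 + 6x + 9 = (x + 3)^2.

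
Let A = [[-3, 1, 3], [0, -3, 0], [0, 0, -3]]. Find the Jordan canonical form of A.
J = [[-3, 1, 0], [0, -3, 0], [0, 0, -3]]

The characteristic polynomial is det(xI - A) = (x + 3)^3, so the eigenvalues are -3 (algebraic multiplicity 3).

For λ = -3: rank(A + 3I) = 1, rank((A + 3I)^2) = 0. The eigenspace has dimension 3 - 1 = 2, so there are 2 Jordan blocks; the rank sequence gives block sizes [2, 1].

Assembling the blocks gives the Jordan form J above.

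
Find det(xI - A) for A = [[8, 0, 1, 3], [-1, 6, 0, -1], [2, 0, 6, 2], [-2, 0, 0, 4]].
xI - A = [[x - 8, 0, -1, -3], [1, x - 6, 0, 1], [-2, 0, x - 6, -2], [2, 0, 0, x - 4]].

Expanding det(xI - A) along the first row:
det(xI - A) = + (x - 8)·det([[x - 6, 0, 1], [0, x - 6, -2], [0, 0, x - 4]]) - (0)·det([[1, 0, 1], [-2, x - 6, -2], [2, 0, x - 4]]) + (-1)·det([[1, x - 6, 1], [-2, 0, -2], [2, 0, x - 4]]) - (-3)·det([[1, x - 6, 0], [-2, 0, x - 6], [2, 0, 0]]).

Evaluating gives χ_A(x) = x^4 - 24x^3 + 216x^2 - 864x + 1296 = (x - 6)^4.

χ_A(x) = (x - 6)^4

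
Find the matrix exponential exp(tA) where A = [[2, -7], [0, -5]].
e^{tA} = [[e^{2*t}, (1 - e^{7*t})*e^{-5*t}], [0, e^{-5*t}]]

A has Jordan form J = [[-5, 0], [0, 2]] with A = PJP^{-1}, so e^{tA} = P e^{tJ} P^{-1}.

For a Jordan block J_k(λ), e^{tJ_k(λ)} = e^{λt} · (I + tN + t^2 N^2/2! + ... + t^{k-1} N^{k-1}/(k-1)!) where N is the nilpotent superdiagonal part.

Assembling the blocks and conjugating back gives the entries of e^{tA} as shown above.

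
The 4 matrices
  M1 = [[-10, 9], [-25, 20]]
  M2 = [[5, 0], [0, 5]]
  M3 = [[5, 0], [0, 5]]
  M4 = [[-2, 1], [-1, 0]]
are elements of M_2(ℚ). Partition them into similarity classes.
3 classes: {M1}, {M2, M3}, {M4}

Characteristic polynomials: χ_{M1} = (x - 5)^2, χ_{M2} = (x - 5)^2, χ_{M3} = (x - 5)^2, χ_{M4} = (x + 1)^2.

{M1}: invariant factors (x - 5)^2.

{M2, M3}: invariant factors x - 5, x - 5.

{M4}: invariant factors (x + 1)^2.

Matrices are similar if and only if their invariant-factor lists agree; the partition into similarity classes is {M1}, {M2, M3}, {M4}.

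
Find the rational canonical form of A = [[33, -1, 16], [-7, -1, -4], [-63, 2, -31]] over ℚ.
R = [[0, 0, 20], [1, 0, 16], [0, 1, 1]]

The invariant factors of A (the non-unit diagonal entries of the Smith normal form of xI - A over ℚ[x]) are (x - 5)(x + 2)^2, each dividing the next. The characteristic polynomial is their product, (x - 5)(x + 2)^2.

The rational canonical form is the block-diagonal matrix of companion matrices C(f_i):
R = [[0, 0, 20], [1, 0, 16], [0, 1, 1]].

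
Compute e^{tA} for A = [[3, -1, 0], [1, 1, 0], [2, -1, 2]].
A has Jordan form J = [[2, 1, 0], [0, 2, 1], [0, 0, 2]] with A = PJP^{-1}, so e^{tA} = P e^{tJ} P^{-1}.

For a Jordan block J_k(λ), e^{tJ_k(λ)} = e^{λt} · (I + tN + t^2 N^2/2! + ... + t^{k-1} N^{k-1}/(k-1)!) where N is the nilpotent superdiagonal part.

Assembling the blocks and conjugating back gives the entries of e^{tA} as shown above.

e^{tA} = [[(t + 1)*e^{2*t}, -t*e^{2*t}, 0], [t*e^{2*t}, (1 - t)*e^{2*t}, 0], [t*(t + 4)*e^{2*t}/2, t*(-t - 2)*e^{2*t}/2, e^{2*t}]]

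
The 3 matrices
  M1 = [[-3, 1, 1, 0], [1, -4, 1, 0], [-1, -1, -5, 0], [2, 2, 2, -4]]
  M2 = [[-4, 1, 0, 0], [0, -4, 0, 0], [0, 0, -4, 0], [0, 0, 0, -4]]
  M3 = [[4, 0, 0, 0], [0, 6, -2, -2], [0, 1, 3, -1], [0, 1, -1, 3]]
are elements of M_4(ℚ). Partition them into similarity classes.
Characteristic polynomials: χ_{M1} = (x + 4)^4, χ_{M2} = (x + 4)^4, χ_{M3} = (x - 4)^4.

{M1}: invariant factors x + 4, (x + 4)^3.

{M2}: invariant factors x + 4, x + 4, (x + 4)^2.

{M3}: invariant factors x - 4, x - 4, (x - 4)^2.

Matrices are similar if and only if their invariant-factor lists agree; the partition into similarity classes is {M1}, {M2}, {M3}.

3 classes: {M1}, {M2}, {M3}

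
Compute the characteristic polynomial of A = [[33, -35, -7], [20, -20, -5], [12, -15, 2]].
χ_A(x) = (x - 5)^3

xI - A = [[x - 33, 35, 7], [-20, x + 20, 5], [-12, 15, x - 2]].

Expanding det(xI - A) along the first row:
det(xI - A) = + (x - 33)·det([[x + 20, 5], [15, x - 2]]) - (35)·det([[-20, 5], [-12, x - 2]]) + (7)·det([[-20, x + 20], [-12, 15]]).

Evaluating gives χ_A(x) = x^3 - 15x^2 + 75x - 125 = (x - 5)^3.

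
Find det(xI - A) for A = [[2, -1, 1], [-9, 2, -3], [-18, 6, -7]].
xI - A = [[x - 2, 1, -1], [9, x - 2, 3], [18, -6, x + 7]].

Expanding det(xI - A) along the first row:
det(xI - A) = + (x - 2)·det([[x - 2, 3], [-6, x + 7]]) - (1)·det([[9, 3], [18, x + 7]]) + (-1)·det([[9, x - 2], [18, -6]]).

Evaluating gives χ_A(x) = x^3 + 3x^2 + 3x + 1 = (x + 1)^3.

χ_A(x) = (x + 1)^3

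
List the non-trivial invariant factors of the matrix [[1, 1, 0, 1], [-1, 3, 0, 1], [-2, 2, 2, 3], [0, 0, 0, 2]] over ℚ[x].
The Jordan structure of A has elementary divisors (x - 2)^2, (x - 2)^2. Arranging the block sizes at each eigenvalue in decreasing order and taking row products gives the invariant factors.

Invariant factors (smallest first, each dividing the next): (x - 2)^2, (x - 2)^2.

Check: the last factor (x - 2)^2 is the minimal polynomial, and the product (x - 2)^4 is the characteristic polynomial.

(x - 2)^2, (x - 2)^2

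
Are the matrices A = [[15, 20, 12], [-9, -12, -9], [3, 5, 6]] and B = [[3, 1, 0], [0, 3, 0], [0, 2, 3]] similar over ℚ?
Yes.

Two matrices over a field are similar if and only if they have the same invariant factors.

Both A and B have characteristic polynomial (x - 3)^3 and minimal polynomial (x - 3)^2. Computing further, both have invariant factors x - 3, (x - 3)^2. Hence A and B are similar.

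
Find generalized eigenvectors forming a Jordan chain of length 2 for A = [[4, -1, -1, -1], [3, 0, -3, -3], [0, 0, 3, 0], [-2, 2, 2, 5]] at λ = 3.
v_1 = [[2, 5, 0, -2]]^T, v_2 = [[-1, -3, 0, 2]]^T

We seek v_1 ∈ ker((A - 3I)^2) \ ker(A - 3I), then set v_{i+1} = (A - 3I) v_i.

One such chain is v_1 = [[2, 5, 0, -2]]^T, v_2 = [[-1, -3, 0, 2]]^T. Check: (A - 3I) v_2 = [[0, 0, 0, 0]]^T = 0.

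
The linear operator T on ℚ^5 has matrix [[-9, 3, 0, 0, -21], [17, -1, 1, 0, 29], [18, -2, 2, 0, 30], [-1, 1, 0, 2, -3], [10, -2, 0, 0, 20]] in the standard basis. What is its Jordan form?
J = [[2, 1, 0, 0, 0], [0, 2, 1, 0, 0], [0, 0, 2, 0, 0], [0, 0, 0, 2, 0], [0, 0, 0, 0, 6]]

The characteristic polynomial is det(xI - A) = (x - 6)(x - 2)^4, so the eigenvalues are 2 (algebraic multiplicity 4), 6 (algebraic multiplicity 1).

For λ = 2: rank(A - 2I) = 3, rank((A - 2I)^2) = 2, rank((A - 2I)^3) = 1. The eigenspace has dimension 5 - 3 = 2, so there are 2 Jordan blocks; the rank sequence gives block sizes [3, 1].

For λ = 6: algebraic multiplicity 1 gives one 1×1 block.

Assembling the blocks gives the Jordan form J above.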